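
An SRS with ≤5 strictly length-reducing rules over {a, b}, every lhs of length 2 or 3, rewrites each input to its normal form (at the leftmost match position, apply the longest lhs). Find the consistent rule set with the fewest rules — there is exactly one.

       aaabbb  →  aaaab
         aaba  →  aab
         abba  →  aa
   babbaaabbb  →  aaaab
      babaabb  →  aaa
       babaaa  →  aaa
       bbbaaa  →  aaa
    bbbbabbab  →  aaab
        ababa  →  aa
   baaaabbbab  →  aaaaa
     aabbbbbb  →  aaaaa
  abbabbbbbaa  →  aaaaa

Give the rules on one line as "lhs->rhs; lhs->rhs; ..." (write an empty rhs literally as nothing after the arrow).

ba->b; baa->a; bb->a; bba->a

  | aaabbb => aaaab
  | aaba => aab
  | abba => aa
  | babbaaabbb => bbbaaabbb => abaaabbb => aaabbb => aaaab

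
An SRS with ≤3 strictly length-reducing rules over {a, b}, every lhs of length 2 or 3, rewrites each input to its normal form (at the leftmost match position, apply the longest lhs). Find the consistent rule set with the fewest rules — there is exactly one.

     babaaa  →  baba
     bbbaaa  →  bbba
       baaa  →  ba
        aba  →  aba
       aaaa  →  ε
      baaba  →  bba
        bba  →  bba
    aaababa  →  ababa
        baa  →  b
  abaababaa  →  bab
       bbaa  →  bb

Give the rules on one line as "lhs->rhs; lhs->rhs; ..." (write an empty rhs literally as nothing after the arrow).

aa->; abb->b

  | babaaa => baba
  | bbbaaa => bbba
  | baaa => ba
  | aba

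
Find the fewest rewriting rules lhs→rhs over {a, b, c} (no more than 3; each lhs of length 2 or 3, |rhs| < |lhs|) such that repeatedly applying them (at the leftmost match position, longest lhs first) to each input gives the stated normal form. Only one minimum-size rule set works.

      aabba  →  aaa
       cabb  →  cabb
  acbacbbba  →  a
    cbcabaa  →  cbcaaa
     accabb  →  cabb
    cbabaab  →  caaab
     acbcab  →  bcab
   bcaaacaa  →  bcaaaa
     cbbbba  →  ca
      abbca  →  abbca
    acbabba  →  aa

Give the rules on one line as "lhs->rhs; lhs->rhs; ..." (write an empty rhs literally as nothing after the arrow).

  | aabba => aaba => aaa
  | cabb
  | acbacbbba => bacbbba => acbbba => bbba => bba => ba => a
  | cbcabaa => cbcaaa

ac->; ba->a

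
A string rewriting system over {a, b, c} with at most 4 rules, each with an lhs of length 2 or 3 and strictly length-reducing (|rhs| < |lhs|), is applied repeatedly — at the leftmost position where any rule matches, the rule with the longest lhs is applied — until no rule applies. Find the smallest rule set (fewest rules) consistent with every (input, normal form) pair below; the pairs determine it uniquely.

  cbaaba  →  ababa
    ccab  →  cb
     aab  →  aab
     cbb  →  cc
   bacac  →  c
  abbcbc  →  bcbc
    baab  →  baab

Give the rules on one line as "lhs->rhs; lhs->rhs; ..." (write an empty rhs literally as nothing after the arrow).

ac->b; bb->c; ca->; cba->ab

  | cbaaba => ababa
  | ccab => cb
  | aab
  | cbb => cc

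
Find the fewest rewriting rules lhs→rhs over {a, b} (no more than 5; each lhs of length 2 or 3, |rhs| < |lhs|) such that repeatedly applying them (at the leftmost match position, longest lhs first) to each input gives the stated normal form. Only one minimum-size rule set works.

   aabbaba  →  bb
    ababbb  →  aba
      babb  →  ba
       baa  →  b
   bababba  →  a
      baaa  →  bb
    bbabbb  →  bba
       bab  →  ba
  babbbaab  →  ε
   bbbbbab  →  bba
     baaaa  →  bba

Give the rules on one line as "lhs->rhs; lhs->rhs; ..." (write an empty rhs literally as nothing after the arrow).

aa->; aaa->b; bab->ba; bbb->

  | aabbaba => bbaba => bbaa => bb
  | ababbb => ababb => abab => aba
  | babb => bab => ba
  | baa => b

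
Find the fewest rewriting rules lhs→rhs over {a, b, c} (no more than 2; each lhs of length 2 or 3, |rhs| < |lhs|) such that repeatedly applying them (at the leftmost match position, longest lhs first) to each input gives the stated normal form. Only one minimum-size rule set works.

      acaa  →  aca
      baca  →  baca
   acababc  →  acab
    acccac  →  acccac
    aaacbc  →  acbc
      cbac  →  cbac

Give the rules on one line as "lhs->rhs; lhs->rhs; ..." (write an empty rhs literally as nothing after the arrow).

aa->a; abc->

  | acaa => aca
  | baca
  | acababc => acab
  | acccac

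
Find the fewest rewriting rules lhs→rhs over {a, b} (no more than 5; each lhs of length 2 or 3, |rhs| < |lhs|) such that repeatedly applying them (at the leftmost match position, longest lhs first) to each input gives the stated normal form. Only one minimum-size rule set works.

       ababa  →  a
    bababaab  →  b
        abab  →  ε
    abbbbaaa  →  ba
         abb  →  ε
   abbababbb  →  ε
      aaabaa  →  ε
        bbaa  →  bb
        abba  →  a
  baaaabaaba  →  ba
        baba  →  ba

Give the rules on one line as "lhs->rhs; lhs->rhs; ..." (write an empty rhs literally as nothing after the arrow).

  | ababa => aba => a
  | bababaab => babaab => baab => b
  | abab => ab => ε
  | abbbbaaa => aabbaaa => baaa => ba

aa->; aab->; ab->; abb->aa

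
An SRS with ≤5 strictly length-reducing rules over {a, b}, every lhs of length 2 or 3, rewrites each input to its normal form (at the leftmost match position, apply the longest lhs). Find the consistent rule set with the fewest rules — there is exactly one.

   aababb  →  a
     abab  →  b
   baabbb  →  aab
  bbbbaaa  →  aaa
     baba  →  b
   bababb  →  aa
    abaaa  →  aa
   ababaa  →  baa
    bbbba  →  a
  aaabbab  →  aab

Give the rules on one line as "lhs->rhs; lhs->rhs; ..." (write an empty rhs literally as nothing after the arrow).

aba->; abb->bb; bb->a; bbb->aa

  | aababb => abb => bb => a
  | abab => b
  | baabbb => babbb => bbbb => aab
  | bbbbaaa => aabaaa => aaa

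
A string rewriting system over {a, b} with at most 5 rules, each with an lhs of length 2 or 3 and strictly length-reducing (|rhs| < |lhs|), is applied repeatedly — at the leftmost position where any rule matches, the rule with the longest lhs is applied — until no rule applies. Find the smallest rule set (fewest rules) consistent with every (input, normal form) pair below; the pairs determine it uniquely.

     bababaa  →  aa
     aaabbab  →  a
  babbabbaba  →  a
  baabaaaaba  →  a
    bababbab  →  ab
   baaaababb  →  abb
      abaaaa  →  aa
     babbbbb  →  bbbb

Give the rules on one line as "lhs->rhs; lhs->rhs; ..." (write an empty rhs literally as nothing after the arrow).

  | bababaa => abaa => aba => aa
  | aaabbab => ababab => aab => ba => a
  | babbabbaba => babbaba => baba => a
  | baabaaaaba => babaaaaba => aaaaba => aabaa => baaa => baa => ba => a

aab->ba; ba->a; baa->ba; bab->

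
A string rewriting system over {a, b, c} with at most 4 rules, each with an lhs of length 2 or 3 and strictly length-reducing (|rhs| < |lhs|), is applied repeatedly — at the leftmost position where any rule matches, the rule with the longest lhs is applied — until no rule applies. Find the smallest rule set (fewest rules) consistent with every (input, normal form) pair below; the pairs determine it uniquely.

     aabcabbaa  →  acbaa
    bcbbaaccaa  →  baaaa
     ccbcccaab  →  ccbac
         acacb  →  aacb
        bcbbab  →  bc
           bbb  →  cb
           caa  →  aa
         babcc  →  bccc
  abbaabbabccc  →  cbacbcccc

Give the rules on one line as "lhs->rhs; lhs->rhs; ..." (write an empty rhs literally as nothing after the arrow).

ab->c; bb->c; ca->a

  | aabcabbaa => accabbaa => acabbaa => aabbaa => acbaa
  | bcbbaaccaa => bccaaccaa => bcaaccaa => baaccaa => baacaa => baaaa
  | ccbcccaab => ccbccaab => ccbcaab => ccbaab => ccbac
  | acacb => aacb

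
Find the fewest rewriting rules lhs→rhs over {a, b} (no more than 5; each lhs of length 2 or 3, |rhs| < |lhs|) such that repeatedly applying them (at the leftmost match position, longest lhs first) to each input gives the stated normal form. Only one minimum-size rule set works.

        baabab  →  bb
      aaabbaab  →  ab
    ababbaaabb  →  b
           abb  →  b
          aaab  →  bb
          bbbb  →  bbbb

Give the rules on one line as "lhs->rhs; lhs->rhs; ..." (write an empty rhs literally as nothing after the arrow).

aaa->b; abb->b; ba->a; bba->

  | baabab => aabab => aaab => bb
  | aaabbaab => bbbaab => bab => ab
  | ababbaaabb => aabbaaabb => abaaabb => aaaabb => babb => abb => b
  | abb => b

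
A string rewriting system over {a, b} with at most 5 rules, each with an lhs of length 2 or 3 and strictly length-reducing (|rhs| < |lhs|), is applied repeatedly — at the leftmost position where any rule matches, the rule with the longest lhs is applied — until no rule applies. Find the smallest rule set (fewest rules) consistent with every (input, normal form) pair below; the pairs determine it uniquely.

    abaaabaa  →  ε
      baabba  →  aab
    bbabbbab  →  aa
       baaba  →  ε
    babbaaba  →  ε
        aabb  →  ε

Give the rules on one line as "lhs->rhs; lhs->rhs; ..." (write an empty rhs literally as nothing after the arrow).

aaa->; ba->a; bb->a; bba->b

  | abaaabaa => aaaabaa => abaa => aaa => ε
  | baabba => aabba => aab
  | bbabbbab => bbbbab => abbab => abb => aa
  | baaba => aaba => aaa => ε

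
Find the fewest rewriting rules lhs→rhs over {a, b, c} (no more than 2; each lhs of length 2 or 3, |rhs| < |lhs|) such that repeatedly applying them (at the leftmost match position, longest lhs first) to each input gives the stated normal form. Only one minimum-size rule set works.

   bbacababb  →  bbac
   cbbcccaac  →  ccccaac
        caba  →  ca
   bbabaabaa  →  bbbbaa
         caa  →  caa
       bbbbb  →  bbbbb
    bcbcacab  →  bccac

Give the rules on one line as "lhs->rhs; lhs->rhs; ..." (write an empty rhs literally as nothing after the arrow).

ab->b; cb->c

  | bbacababb => bbacbabb => bbacabb => bbacbb => bbacb => bbac
  | cbbcccaac => cbcccaac => ccccaac
  | caba => cba => ca
  | bbabaabaa => bbbaabaa => bbbabaa => bbbbaa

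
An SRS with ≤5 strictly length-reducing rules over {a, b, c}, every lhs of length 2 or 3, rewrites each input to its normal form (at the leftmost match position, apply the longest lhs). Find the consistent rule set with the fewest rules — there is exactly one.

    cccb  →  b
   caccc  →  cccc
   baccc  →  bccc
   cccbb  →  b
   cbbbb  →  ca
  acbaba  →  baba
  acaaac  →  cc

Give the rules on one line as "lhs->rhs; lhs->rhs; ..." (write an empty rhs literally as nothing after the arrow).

  | cccb => ccb => cb => b
  | caccc => cccc
  | baccc => bccc
  | cccbb => ccb => cb => b

ac->c; bbb->ca; cb->b; cbb->b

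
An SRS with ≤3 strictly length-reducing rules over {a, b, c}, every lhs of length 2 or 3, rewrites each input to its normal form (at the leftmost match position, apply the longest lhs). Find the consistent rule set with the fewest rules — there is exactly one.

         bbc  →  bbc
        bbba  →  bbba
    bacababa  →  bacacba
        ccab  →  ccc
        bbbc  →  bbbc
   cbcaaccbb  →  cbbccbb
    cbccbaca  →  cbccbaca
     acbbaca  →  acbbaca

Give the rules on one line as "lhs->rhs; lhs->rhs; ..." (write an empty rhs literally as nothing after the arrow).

  | bbc
  | bbba
  | bacababa => bacacba
  | ccab => ccc

ab->c; aba->ac; caa->b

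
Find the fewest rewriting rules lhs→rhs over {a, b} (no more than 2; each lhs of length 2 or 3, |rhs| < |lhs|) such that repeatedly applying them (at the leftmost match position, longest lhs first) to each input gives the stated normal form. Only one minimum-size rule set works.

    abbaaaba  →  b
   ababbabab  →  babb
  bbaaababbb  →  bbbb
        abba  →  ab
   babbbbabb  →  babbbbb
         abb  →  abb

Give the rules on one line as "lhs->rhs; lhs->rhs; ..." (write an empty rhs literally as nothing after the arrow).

aba->ba; bba->b

  | abbaaaba => abaaba => baaba => baba => bba => b
  | ababbabab => babbabab => babbab => babb
  | bbaaababbb => baababbb => bababbb => bbabbb => bbbb
  | abba => ab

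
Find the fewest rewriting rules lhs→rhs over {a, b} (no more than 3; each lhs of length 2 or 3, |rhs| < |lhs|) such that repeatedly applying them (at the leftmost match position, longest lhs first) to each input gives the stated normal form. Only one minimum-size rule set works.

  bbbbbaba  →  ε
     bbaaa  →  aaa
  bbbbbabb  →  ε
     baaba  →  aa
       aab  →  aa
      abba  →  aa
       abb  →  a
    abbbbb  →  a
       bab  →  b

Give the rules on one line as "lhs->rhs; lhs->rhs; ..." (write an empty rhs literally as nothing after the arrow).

  | bbbbbaba => bbbaba => baba => ba => ε
  | bbaaa => aaa
  | bbbbbabb => bbbabb => babb => bb => ε
  | baaba => aba => aa

ab->a; ba->; bb->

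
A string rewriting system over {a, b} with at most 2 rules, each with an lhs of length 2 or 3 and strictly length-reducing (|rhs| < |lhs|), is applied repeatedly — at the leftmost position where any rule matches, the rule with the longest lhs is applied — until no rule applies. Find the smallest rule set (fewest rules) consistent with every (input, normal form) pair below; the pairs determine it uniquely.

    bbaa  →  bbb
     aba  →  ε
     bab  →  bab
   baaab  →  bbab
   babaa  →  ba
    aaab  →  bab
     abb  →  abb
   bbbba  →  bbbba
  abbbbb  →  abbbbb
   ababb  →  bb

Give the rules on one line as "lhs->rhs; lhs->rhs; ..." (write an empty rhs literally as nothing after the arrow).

  | bbaa => bbb
  | aba => ε
  | bab
  | baaab => bbab

aa->b; aba->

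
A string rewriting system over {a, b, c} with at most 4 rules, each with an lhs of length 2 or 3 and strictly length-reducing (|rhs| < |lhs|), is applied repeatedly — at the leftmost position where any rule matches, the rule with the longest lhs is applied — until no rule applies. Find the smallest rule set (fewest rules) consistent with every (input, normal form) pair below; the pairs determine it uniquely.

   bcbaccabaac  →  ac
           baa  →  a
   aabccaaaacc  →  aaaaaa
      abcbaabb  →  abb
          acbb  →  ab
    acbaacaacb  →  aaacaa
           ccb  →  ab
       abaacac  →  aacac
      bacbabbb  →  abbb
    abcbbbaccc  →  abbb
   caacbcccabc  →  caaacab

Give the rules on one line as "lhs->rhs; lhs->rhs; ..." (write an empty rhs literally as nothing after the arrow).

ba->; bc->b; cb->; cc->a

  | bcbaccabaac => bbaccabaac => bccabaac => bcabaac => babaac => baac => ac
  | baa => a
  | aabccaaaacc => aabcaaaacc => aabaaaacc => aaaaacc => aaaaaa
  | abcbaabb => abbaabb => ababb => abb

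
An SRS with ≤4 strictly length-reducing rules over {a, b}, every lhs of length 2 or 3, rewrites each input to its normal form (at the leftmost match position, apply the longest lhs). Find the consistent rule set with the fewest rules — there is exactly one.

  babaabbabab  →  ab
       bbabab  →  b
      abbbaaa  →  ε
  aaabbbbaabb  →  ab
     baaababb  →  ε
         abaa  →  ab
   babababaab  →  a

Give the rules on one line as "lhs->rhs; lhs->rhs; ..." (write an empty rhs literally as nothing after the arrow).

  | babaabbabab => abaabbabab => aaabbabab => abbbabab => ababab => aabab => bab => ab
  | bbabab => abab => aab => b
  | abbbaaa => abaaa => aaaa => aba => aa => ε
  | aaabbbbaabb => abbbbbaabb => abbbaabb => abaabb => aaabb => abbb => ab

aa->; aaa->ab; ba->a; bb->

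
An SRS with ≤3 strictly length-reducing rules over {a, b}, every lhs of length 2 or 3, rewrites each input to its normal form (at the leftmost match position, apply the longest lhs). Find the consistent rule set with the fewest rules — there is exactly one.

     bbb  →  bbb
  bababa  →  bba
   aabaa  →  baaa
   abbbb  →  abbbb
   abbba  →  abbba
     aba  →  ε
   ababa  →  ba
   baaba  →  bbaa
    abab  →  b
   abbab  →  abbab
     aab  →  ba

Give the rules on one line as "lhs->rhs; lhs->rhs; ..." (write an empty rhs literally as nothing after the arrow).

aab->ba; aba->

  | bbb
  | bababa => bba
  | aabaa => baaa
  | abbbb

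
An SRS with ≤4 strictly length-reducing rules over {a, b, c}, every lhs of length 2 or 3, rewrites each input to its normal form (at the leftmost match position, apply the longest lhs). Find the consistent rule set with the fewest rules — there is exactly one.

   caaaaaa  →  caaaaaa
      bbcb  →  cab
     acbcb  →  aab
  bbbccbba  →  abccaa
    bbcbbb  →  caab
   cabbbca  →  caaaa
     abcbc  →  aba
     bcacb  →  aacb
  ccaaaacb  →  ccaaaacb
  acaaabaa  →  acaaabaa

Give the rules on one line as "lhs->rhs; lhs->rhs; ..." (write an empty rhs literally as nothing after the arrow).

bb->a; bbc->ca; bca->aa; cbc->a

  | caaaaaa
  | bbcb => cab
  | acbcb => aab
  | bbbccbba => abccbba => abccaa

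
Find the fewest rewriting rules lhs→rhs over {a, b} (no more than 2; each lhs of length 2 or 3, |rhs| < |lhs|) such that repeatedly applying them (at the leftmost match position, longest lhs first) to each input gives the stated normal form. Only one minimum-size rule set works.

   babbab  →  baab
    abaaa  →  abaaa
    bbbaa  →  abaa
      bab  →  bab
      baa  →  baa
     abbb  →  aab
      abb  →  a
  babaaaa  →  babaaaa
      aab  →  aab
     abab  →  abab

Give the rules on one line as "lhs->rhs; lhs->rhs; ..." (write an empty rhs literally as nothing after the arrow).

bb->; bbb->ab

  | babbab => baab
  | abaaa
  | bbbaa => abaa
  | bab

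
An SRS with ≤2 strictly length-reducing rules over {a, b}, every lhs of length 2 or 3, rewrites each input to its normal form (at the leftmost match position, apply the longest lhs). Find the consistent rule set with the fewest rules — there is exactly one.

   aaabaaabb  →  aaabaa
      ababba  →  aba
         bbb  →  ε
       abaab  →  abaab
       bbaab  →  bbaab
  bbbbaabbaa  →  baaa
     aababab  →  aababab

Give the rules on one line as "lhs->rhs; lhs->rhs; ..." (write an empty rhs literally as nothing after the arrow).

abb->; bbb->

  | aaabaaabb => aaabaa
  | ababba => aba
  | bbb => ε
  | abaab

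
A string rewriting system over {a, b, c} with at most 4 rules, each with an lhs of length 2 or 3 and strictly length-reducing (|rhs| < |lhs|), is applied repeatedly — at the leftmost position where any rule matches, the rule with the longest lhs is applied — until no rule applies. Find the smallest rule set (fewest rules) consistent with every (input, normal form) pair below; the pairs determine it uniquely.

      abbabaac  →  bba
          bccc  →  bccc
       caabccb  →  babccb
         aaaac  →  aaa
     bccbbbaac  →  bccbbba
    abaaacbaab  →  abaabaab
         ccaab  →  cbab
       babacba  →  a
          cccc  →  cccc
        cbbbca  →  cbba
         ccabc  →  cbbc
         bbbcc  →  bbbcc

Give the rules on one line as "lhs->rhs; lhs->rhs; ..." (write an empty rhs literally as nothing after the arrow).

abb->c; ac->; bca->a; ca->b

  | abbabaac => cabaac => bbaac => bba
  | bccc
  | caabccb => babccb
  | aaaac => aaa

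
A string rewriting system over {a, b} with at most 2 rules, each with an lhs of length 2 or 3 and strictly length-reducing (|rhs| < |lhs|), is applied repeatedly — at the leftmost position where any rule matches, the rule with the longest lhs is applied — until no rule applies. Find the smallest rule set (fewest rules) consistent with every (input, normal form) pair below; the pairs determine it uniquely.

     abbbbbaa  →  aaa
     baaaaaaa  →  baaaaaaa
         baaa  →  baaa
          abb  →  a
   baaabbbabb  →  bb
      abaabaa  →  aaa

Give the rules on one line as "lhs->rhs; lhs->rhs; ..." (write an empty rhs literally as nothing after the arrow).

  | abbbbbaa => abbbbaa => abbbaa => abbaa => abaa => aaa
  | baaaaaaa
  | baaa
  | abb => ab => a

aab->; ab->a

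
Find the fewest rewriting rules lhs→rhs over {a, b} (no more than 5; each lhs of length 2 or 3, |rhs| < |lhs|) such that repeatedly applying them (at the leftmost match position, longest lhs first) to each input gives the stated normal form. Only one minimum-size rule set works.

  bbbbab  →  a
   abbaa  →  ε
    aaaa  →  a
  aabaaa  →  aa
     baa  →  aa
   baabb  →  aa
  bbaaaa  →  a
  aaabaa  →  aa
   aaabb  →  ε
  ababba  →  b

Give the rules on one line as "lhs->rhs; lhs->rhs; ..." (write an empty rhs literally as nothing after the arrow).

  | bbbbab => bbab => abb => a
  | abbaa => aaba => aaa => ε
  | aaaa => a
  | aabaaa => aaaaa => aa

aaa->; ba->a; bb->; bba->ab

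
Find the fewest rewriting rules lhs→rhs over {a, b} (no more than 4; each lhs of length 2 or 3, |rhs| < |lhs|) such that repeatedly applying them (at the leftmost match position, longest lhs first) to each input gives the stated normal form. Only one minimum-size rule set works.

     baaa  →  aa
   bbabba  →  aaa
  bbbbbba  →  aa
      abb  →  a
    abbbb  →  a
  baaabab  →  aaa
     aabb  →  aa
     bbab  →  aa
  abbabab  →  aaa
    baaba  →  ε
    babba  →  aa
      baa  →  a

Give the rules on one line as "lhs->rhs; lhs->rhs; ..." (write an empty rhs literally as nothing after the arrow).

  | baaa => aa
  | bbabba => aabba => aaba => aaa
  | bbbbbba => abbbba => bbbba => abba => bba => aa
  | abb => bb => a

aab->aa; ab->b; ba->; bb->a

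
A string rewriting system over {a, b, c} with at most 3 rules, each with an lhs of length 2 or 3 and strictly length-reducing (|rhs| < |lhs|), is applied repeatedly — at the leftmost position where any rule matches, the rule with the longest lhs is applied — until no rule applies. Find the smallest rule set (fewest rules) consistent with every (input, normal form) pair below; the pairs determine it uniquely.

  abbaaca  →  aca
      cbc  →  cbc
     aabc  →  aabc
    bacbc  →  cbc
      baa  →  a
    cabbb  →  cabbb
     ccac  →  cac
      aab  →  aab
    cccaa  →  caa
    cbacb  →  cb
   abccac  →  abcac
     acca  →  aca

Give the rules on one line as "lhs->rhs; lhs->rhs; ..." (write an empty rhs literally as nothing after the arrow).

ba->; cc->c

  | abbaaca => abaca => aca
  | cbc
  | aabc
  | bacbc => cbc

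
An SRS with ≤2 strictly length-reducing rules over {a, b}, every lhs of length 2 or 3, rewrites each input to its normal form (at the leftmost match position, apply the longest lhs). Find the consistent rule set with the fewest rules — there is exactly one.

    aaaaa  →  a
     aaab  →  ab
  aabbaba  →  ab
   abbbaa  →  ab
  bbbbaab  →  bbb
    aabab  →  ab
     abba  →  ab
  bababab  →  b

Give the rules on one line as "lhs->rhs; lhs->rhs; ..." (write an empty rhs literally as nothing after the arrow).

aa->a; ba->

  | aaaaa => aaaa => aaa => aa => a
  | aaab => aab => ab
  | aabbaba => abbaba => abba => ab
  | abbbaa => abba => ab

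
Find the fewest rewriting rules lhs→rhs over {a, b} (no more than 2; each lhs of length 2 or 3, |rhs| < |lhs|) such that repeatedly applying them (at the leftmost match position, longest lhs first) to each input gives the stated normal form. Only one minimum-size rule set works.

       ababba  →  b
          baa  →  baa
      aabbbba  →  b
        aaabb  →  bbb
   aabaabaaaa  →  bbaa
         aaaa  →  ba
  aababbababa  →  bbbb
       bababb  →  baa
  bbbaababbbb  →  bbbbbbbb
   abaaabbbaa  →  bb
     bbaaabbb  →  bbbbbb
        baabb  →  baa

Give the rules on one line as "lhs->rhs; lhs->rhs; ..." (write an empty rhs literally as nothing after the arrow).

aaa->b; ab->a

  | ababba => aabba => aaba => aaa => b
  | baa
  | aabbbba => aabbba => aabba => aaba => aaa => b
  | aaabb => bbb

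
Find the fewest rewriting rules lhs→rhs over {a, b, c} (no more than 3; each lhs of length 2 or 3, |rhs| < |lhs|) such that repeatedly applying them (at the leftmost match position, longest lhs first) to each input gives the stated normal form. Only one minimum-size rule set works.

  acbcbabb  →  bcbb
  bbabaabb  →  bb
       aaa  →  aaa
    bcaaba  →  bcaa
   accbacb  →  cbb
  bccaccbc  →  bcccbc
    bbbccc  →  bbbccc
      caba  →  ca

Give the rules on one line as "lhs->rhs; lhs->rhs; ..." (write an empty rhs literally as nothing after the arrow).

ab->; ac->

  | acbcbabb => bcbabb => bcbb
  | bbabaabb => bbaabb => bbab => bb
  | aaa
  | bcaaba => bcaa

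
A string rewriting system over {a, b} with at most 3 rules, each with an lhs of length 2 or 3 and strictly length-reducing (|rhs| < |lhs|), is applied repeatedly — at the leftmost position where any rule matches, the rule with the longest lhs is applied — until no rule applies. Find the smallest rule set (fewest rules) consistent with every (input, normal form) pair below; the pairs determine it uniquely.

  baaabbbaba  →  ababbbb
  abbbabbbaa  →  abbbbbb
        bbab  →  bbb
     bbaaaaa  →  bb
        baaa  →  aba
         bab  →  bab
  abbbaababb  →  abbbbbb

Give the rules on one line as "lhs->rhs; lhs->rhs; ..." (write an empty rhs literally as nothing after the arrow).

  | baaabbbaba => ababbbaba => ababbbba => ababbbb
  | abbbabbbaa => abbbbbbaa => abbbbbba => abbbbbb
  | bbab => bbb
  | bbaaaaa => bbaaaa => bbaaa => bbaa => bba => bb

baa->ab; bba->bb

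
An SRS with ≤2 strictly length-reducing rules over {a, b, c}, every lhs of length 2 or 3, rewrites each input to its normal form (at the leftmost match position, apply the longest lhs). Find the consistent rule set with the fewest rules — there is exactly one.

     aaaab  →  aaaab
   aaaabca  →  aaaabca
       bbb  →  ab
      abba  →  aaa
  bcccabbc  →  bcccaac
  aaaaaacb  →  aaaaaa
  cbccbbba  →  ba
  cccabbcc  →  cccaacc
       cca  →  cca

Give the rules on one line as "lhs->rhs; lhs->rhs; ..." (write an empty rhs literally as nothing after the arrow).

bb->a; cb->

  | aaaab
  | aaaabca
  | bbb => ab
  | abba => aaa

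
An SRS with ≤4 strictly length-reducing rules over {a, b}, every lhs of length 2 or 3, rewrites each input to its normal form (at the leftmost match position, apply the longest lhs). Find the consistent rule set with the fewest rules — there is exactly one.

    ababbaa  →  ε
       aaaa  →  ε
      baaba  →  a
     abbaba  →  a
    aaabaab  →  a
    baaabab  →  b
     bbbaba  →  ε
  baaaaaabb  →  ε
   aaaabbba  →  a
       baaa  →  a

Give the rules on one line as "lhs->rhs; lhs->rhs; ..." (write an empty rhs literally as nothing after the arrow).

  | ababbaa => aabbaa => bbaa => aa => ε
  | aaaa => aa => ε
  | baaba => aaba => ba => a
  | abbaba => ababa => aaba => ba => a

aa->; ab->a; ba->a; bb->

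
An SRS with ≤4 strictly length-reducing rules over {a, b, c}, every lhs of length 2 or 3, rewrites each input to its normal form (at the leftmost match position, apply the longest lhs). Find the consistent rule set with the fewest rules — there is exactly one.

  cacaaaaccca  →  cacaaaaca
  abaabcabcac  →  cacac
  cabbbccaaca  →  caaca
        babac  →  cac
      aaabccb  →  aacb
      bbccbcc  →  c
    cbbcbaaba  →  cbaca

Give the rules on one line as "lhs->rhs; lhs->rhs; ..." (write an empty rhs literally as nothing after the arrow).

  | cacaaaaccca => cacaaaacca => cacaaaaca
  | abaabcabcac => caabcabcac => caccabcac => cacabcac => cacccac => caccac => cacac
  | cabbbccaaca => ccbbccaaca => cbbccaaca => cbccaaca => cccaaca => ccaaca => caaca
  | babac => bcac => cac

ab->c; bc->c; cc->c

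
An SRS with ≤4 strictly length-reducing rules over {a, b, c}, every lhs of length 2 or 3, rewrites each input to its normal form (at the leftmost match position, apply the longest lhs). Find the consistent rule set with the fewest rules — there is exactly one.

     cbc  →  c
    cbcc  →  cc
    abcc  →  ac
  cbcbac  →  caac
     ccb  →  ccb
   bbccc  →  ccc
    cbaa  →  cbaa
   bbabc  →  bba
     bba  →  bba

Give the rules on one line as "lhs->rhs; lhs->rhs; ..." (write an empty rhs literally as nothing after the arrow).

bbc->c; bc->; bcb->a

  | cbc => c
  | cbcc => cc
  | abcc => ac
  | cbcbac => caac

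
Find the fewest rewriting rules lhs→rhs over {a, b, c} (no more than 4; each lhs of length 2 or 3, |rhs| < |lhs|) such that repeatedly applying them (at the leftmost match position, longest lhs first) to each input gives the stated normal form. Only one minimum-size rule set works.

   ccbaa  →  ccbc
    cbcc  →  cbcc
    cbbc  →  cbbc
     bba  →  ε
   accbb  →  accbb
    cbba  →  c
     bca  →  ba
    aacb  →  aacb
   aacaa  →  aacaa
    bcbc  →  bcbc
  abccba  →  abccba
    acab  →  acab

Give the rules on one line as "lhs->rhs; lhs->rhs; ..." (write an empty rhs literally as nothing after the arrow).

baa->bc; bba->; bca->ba

  | ccbaa => ccbc
  | cbcc
  | cbbc
  | bba => ε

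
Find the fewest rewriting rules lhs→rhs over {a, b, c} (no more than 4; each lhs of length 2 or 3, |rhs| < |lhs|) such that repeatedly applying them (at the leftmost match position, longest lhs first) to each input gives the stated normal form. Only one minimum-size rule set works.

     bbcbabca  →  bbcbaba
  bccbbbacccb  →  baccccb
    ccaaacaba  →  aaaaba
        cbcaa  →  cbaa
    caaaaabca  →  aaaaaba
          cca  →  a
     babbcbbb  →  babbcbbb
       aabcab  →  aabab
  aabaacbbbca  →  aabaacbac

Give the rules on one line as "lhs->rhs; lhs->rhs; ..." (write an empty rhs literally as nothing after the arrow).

  | bbcbabca => bbcbaba
  | bccbbbacccb => bbbacccb => baccccb
  | ccaaacaba => caaacaba => aaacaba => aaaaba
  | cbcaa => cbaa

bba->ac; bcc->; ca->a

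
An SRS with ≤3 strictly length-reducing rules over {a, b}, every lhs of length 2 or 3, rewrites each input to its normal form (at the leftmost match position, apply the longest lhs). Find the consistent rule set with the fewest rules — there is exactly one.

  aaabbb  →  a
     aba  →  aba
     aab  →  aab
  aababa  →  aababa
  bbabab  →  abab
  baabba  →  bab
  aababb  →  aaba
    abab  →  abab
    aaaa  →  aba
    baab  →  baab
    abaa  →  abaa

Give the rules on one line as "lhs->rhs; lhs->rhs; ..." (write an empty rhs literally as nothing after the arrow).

  | aaabbb => abbbb => abb => a
  | aba
  | aab
  | aababa

aaa->ab; bb->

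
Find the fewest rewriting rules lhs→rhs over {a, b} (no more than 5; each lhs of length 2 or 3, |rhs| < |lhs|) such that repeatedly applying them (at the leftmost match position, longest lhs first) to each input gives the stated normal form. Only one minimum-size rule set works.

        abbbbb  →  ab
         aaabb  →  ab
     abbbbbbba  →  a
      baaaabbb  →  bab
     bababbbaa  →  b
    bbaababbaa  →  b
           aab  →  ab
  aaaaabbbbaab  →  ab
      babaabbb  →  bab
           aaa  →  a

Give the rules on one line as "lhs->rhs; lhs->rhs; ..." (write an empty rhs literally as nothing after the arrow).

aa->; aab->ab; aba->a; bb->b

  | abbbbb => abbbb => abbb => abb => ab
  | aaabb => abb => ab
  | abbbbbbba => abbbbbba => abbbbba => abbbba => abbba => abba => aba => a
  | baaaabbb => baabbb => babbb => babb => bab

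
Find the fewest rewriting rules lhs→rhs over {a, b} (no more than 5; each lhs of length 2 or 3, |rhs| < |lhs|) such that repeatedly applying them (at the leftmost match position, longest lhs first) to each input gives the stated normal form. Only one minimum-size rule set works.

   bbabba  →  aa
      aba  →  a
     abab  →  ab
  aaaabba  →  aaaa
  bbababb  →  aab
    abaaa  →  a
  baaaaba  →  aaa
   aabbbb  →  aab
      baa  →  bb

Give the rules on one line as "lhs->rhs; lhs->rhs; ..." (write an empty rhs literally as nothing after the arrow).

abb->ab; ba->; baa->bb; bba->aa

  | bbabba => aabba => aaba => aa
  | aba => a
  | abab => ab
  | aaaabba => aaaaba => aaaa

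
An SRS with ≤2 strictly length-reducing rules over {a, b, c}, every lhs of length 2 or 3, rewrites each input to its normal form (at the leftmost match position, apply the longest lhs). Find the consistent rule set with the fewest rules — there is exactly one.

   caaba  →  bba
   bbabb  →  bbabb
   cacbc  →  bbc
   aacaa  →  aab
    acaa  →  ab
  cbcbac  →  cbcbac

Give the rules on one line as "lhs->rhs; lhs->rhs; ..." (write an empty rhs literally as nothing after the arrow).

  | caaba => bba
  | bbabb
  | cacbc => bbc
  | aacaa => aab

caa->b; cac->b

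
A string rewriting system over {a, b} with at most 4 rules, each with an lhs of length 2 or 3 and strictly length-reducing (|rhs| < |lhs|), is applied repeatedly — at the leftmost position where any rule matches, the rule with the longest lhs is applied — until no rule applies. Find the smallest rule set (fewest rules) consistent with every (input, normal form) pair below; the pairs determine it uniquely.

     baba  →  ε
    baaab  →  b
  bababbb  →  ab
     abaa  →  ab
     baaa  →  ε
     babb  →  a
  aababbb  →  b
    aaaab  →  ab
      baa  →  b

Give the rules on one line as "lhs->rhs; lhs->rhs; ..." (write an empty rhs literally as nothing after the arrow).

  | baba => ba => ε
  | baaab => bab => b
  | bababbb => babbb => bbb => ab
  | abaa => ab

aaa->; ba->; baa->b; bb->a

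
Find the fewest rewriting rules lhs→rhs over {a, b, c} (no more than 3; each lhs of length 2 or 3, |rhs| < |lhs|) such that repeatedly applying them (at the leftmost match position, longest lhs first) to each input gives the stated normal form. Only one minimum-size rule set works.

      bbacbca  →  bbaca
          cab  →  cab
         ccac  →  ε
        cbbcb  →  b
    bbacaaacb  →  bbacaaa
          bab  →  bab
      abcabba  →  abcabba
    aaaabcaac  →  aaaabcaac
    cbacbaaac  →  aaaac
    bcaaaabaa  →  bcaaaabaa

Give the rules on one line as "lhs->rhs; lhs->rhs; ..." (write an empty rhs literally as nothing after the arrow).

cac->b; cb->

  | bbacbca => bbaca
  | cab
  | ccac => cb => ε
  | cbbcb => bcb => b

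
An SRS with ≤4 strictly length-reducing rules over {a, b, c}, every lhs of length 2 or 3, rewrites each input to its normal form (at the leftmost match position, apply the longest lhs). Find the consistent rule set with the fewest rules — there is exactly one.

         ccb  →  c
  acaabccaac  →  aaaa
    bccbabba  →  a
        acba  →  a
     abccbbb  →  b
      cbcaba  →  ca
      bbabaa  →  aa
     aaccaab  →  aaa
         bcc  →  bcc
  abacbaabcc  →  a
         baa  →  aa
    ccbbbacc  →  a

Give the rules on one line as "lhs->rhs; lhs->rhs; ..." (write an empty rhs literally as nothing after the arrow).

  | ccb => c
  | acaabccaac => aaabccaac => aaccaac => aacaac => aaaac => aaaa
  | bccbabba => bcabba => bcba => ba => a
  | acba => aba => a

ab->; ac->a; ba->a; cb->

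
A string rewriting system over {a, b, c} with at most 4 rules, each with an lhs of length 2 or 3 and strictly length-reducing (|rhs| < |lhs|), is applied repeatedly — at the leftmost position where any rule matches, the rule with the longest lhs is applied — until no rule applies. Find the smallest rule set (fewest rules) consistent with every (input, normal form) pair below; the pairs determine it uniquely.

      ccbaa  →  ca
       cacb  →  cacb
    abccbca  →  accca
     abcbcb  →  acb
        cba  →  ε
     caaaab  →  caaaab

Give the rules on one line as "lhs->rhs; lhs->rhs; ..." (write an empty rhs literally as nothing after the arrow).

bc->c; bcb->; cba->

  | ccbaa => ca
  | cacb
  | abccbca => accbca => accca
  | abcbcb => acb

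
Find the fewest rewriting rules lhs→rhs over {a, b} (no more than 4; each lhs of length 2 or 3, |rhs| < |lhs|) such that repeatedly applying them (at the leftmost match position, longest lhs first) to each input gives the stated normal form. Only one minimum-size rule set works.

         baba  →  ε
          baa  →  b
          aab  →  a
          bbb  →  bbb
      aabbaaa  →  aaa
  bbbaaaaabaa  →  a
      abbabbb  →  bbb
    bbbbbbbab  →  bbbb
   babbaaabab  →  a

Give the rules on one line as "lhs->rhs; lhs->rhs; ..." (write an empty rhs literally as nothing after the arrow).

  | baba => ba => ε
  | baa => b
  | aab => a
  | bbb

ab->; ba->; baa->b; bba->ab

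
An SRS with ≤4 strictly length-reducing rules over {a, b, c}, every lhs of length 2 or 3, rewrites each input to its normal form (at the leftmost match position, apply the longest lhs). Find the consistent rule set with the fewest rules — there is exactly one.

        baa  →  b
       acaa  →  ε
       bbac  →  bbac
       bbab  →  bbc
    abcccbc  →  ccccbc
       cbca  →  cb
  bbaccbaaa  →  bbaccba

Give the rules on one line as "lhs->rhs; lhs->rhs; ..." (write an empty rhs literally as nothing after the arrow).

  | baa => b
  | acaa => aa => ε
  | bbac
  | bbab => bbc

aa->; ab->c; ca->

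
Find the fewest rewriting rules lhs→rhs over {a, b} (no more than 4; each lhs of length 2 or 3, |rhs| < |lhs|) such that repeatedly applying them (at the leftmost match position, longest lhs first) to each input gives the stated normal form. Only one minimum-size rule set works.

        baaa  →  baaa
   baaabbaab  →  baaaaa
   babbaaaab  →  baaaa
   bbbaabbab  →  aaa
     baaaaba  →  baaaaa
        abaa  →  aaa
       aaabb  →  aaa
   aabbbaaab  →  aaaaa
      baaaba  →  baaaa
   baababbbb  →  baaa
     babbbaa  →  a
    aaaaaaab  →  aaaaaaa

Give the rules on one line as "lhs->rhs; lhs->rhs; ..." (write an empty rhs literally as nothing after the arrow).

  | baaa
  | baaabbaab => baaabaab => baaaaab => baaaaa
  | babbaaaab => baaaab => baaaa
  | bbbaabbab => aabbab => aabab => aaab => aaa

ab->a; bab->; bba->; bbb->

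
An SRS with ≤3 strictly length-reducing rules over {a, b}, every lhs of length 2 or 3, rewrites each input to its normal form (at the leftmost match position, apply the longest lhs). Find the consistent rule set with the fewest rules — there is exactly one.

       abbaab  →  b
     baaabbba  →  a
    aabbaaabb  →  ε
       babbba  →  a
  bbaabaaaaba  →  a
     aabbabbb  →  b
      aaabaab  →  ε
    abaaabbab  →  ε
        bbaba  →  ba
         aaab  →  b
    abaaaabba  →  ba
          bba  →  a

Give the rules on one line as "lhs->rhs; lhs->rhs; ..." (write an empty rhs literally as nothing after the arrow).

ab->b; bb->

  | abbaab => bbaab => aab => ab => b
  | baaabbba => baabbba => babbba => bbbba => bba => a
  | aabbaaabb => abbaaabb => bbaaabb => aaabb => aabb => abb => bb => ε
  | babbba => bbbba => bba => a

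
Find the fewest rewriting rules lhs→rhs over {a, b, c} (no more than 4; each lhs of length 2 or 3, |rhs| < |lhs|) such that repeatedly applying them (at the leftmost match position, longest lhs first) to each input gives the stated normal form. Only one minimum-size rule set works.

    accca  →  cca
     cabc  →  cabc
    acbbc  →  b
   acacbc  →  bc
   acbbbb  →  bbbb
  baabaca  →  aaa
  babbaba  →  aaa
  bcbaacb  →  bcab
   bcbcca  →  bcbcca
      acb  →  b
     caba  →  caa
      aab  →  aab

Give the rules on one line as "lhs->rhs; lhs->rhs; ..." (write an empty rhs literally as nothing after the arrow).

  | accca => cca
  | cabc
  | acbbc => bbc => b
  | acacbc => acbc => bc

ac->; ba->a; bbc->b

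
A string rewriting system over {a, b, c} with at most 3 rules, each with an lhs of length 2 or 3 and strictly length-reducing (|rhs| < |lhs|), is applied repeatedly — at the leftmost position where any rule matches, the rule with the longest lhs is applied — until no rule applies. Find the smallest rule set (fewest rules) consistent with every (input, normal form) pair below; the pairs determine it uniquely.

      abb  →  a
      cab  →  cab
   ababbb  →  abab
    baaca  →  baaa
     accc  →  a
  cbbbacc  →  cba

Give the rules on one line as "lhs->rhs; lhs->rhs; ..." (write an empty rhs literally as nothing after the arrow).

  | abb => a
  | cab
  | ababbb => abab
  | baaca => baaa

ac->a; bb->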